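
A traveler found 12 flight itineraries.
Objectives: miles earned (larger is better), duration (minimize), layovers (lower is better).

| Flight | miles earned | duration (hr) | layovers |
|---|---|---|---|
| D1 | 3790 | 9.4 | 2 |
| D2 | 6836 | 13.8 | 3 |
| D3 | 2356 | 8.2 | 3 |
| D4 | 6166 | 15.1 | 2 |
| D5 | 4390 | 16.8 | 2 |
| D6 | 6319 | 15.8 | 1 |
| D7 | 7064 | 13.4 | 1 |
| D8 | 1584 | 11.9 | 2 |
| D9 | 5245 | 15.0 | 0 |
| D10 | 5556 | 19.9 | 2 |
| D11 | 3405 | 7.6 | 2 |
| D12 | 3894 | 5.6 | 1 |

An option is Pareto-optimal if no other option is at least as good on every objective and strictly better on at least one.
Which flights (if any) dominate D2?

D7: miles earned 7064≥6836, duration 13.4≤13.8, layovers 1≤3 — dominates D2.
Others (D1, D3, D4, D5, D6, D8, D9, D10, D11, D12) are each worse than D2 on at least one objective.

D7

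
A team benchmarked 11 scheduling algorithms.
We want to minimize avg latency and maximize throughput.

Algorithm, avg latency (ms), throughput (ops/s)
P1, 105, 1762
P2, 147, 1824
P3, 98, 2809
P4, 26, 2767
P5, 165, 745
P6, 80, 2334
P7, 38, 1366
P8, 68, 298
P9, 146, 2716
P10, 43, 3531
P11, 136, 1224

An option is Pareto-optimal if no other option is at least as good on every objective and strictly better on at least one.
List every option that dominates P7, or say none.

P4

P4: avg latency 26≤38, throughput 2767≥1366 — dominates P7.
Others (P1, P2, P3, P5, P6, P8, P9, P10, P11) are each worse than P7 on at least one objective.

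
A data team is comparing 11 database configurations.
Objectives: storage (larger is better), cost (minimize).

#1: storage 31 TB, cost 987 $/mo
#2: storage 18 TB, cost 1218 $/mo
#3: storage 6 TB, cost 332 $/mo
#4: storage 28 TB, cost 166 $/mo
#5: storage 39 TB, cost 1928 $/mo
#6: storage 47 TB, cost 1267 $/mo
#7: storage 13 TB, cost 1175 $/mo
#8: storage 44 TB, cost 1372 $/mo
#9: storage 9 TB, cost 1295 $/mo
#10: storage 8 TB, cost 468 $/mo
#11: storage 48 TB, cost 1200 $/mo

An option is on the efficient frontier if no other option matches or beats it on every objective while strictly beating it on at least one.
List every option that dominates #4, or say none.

#1: worse on cost (987 vs 166).
#2: worse on storage (18 vs 28).
#3: worse on storage (6 vs 28).
#5: worse on cost (1928 vs 166).
#6: worse on cost (1267 vs 166).
#7: worse on storage (13 vs 28).
#8: worse on cost (1372 vs 166).
#9: worse on storage (9 vs 28).
#10: worse on storage (8 vs 28).
#11: worse on cost (1200 vs 166).
No option dominates #4.

none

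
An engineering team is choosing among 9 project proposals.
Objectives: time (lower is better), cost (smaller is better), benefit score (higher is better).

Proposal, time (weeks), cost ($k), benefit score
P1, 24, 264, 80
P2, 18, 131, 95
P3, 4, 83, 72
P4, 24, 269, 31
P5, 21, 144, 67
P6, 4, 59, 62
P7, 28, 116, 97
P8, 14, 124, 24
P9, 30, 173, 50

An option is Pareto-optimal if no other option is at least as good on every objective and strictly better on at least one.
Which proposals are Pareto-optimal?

P2, P3, P6, P7

P1: dominated by P2 (time 18≤24, cost 131≤264, benefit score 95≥80).
P2: not dominated.
P3: not dominated.
P4: dominated by P1 (time 24≤24, cost 264≤269, benefit score 80≥31).
P5: dominated by P2 (time 18≤21, cost 131≤144, benefit score 95≥67).
P6: not dominated (best cost).
P7: not dominated (best benefit score).
P8: dominated by P3 (time 4≤14, cost 83≤124, benefit score 72≥24).
P9: dominated by P2 (time 18≤30, cost 131≤173, benefit score 95≥50).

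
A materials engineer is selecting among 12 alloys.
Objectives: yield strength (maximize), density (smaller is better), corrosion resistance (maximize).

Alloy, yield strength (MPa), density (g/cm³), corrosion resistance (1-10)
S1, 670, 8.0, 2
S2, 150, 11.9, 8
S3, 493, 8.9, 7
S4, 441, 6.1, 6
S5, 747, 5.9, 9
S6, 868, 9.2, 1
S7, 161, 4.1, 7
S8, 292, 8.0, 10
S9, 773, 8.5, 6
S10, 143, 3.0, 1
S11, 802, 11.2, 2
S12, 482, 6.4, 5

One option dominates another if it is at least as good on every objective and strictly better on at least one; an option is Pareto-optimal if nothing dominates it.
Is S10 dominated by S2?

S2 vs S10: S2 is worse on density (11.9 vs 3.0), so it does not dominate S10.

No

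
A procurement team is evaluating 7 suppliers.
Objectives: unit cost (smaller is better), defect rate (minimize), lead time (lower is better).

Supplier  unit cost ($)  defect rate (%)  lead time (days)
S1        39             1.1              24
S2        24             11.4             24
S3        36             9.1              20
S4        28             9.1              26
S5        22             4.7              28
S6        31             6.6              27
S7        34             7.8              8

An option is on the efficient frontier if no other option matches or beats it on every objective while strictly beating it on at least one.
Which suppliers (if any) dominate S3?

S7

S7: unit cost 34≤36, defect rate 7.8≤9.1, lead time 8≤20 — dominates S3.
Others (S1, S2, S4, S5, S6) are each worse than S3 on at least one objective.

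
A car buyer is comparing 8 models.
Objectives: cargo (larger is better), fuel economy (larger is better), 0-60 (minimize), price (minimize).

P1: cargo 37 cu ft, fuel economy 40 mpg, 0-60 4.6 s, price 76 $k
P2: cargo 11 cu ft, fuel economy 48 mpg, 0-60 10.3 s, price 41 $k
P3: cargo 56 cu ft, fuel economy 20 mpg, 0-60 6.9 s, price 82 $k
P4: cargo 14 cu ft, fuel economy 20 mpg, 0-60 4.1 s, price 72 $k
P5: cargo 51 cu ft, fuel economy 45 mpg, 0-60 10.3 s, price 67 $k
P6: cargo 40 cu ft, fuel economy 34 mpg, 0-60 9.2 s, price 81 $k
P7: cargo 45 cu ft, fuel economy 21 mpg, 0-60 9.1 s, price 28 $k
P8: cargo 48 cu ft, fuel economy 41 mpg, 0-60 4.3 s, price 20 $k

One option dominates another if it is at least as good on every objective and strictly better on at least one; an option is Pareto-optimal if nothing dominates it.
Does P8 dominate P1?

Yes

P8 vs P1: cargo 48≥37, fuel economy 41≥40, 0-60 4.3≤4.6, price 20≤76 — P8 is at least as good on every objective with at least one strict improvement.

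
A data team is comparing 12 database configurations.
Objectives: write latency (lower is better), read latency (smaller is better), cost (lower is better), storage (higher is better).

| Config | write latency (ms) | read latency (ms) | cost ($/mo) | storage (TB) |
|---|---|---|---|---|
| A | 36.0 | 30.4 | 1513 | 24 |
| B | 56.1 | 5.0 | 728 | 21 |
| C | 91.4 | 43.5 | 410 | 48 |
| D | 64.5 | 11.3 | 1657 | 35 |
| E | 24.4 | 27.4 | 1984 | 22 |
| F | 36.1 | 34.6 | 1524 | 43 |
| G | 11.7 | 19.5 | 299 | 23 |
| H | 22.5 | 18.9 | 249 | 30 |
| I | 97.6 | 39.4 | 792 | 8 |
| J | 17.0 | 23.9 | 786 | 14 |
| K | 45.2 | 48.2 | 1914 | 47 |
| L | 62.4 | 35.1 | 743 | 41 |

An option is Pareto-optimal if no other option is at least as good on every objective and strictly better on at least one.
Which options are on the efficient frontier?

B, C, D, F, G, H, K, L

A: dominated by H (write latency 22.5≤36.0, read latency 18.9≤30.4, cost 249≤1513, storage 30≥24).
B: not dominated (best read latency).
C: not dominated (best storage).
D: not dominated.
E: dominated by G (write latency 11.7≤24.4, read latency 19.5≤27.4, cost 299≤1984, storage 23≥22).
F: not dominated.
G: not dominated (best write latency).
H: not dominated (best cost).
I: dominated by B (write latency 56.1≤97.6, read latency 5.0≤39.4, cost 728≤792, storage 21≥8).
J: dominated by G (write latency 11.7≤17.0, read latency 19.5≤23.9, cost 299≤786, storage 23≥14).
K: not dominated.
L: not dominated.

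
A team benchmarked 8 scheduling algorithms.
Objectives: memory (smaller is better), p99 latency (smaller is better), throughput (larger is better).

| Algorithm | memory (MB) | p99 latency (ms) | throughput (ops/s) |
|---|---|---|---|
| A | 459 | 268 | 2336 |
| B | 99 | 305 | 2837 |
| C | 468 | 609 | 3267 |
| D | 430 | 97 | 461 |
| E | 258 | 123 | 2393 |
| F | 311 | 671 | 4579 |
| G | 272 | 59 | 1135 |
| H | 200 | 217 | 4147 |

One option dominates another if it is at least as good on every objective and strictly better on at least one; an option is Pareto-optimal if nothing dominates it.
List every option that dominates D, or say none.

G: memory 272≤430, p99 latency 59≤97, throughput 1135≥461 — dominates D.
Others (A, B, C, E, F, H) are each worse than D on at least one objective.

G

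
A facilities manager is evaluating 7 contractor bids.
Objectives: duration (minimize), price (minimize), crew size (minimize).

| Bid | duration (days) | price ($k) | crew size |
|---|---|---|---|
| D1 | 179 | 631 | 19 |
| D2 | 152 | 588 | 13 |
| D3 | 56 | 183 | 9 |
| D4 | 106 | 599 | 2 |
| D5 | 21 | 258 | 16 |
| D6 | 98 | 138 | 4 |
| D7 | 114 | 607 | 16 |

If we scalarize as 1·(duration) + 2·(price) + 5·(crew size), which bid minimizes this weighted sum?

D1: 1·179 + 2·631 + 5·19 = 1536
D2: 1·152 + 2·588 + 5·13 = 1393
D3: 1·56 + 2·183 + 5·9 = 467
D4: 1·106 + 2·599 + 5·2 = 1314
D5: 1·21 + 2·258 + 5·16 = 617
D6: 1·98 + 2·138 + 5·4 = 394
D7: 1·114 + 2·607 + 5·16 = 1408
Lowest: D6 at 394.

D6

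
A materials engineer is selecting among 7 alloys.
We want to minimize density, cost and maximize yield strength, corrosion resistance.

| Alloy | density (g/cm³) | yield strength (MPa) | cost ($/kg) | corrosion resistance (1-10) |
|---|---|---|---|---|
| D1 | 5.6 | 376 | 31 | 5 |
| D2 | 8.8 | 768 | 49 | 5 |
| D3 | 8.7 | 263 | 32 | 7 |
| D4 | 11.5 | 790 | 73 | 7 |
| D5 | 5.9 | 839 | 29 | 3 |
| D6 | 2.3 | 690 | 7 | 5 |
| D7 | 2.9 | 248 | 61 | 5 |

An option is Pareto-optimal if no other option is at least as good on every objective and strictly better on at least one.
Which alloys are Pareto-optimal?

D2, D3, D4, D5, D6

D1: dominated by D6 (density 2.3≤5.6, yield strength 690≥376, cost 7≤31, corrosion resistance 5≥5).
D2: not dominated.
D3: not dominated.
D4: not dominated.
D5: not dominated (best yield strength).
D6: not dominated (best density).
D7: dominated by D6 (density 2.3≤2.9, yield strength 690≥248, cost 7≤61, corrosion resistance 5≥5).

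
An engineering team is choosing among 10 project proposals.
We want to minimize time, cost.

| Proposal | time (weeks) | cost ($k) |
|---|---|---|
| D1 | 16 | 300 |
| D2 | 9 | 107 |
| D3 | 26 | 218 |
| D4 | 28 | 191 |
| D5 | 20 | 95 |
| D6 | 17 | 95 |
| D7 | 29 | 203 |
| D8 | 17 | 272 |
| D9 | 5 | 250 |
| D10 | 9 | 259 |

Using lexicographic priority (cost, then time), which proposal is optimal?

D6

First minimize cost: best is 95, kept {D5, D6}.
Then minimize time: best is 17, kept {D6}.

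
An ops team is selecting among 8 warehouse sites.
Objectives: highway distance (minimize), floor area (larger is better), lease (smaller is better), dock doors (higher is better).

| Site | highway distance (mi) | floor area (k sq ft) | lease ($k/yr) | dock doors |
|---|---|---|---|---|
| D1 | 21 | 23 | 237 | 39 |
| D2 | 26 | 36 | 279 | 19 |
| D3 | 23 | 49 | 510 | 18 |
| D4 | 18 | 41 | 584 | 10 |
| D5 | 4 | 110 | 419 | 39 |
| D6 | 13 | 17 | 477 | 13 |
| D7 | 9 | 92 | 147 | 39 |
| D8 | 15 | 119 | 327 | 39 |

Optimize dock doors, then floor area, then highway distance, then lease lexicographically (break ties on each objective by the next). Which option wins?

D8

First maximize dock doors: best is 39, kept {D1, D5, D7, D8}.
Then maximize floor area: best is 119, kept {D8}.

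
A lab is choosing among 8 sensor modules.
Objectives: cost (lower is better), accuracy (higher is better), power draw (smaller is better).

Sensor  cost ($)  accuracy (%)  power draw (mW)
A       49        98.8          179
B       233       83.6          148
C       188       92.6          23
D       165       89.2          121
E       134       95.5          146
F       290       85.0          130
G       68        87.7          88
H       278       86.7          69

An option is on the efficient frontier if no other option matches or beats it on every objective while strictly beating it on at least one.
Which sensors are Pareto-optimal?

A: not dominated (best cost).
B: dominated by C (cost 188≤233, accuracy 92.6≥83.6, power draw 23≤148).
C: not dominated (best power draw).
D: not dominated.
E: not dominated.
F: dominated by C (cost 188≤290, accuracy 92.6≥85.0, power draw 23≤130).
G: not dominated.
H: dominated by C (cost 188≤278, accuracy 92.6≥86.7, power draw 23≤69).

A, C, D, E, G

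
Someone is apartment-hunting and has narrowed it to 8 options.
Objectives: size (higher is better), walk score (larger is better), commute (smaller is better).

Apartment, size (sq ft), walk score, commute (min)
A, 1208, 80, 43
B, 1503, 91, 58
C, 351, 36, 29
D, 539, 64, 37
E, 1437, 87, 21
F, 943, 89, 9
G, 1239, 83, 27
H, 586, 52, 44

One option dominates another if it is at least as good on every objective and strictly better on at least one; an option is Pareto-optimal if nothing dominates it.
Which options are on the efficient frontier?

B, E, F

A: dominated by E (size 1437≥1208, walk score 87≥80, commute 21≤43).
B: not dominated (best size).
C: dominated by E (size 1437≥351, walk score 87≥36, commute 21≤29).
D: dominated by E (size 1437≥539, walk score 87≥64, commute 21≤37).
E: not dominated.
F: not dominated (best commute).
G: dominated by E (size 1437≥1239, walk score 87≥83, commute 21≤27).
H: dominated by A (size 1208≥586, walk score 80≥52, commute 43≤44).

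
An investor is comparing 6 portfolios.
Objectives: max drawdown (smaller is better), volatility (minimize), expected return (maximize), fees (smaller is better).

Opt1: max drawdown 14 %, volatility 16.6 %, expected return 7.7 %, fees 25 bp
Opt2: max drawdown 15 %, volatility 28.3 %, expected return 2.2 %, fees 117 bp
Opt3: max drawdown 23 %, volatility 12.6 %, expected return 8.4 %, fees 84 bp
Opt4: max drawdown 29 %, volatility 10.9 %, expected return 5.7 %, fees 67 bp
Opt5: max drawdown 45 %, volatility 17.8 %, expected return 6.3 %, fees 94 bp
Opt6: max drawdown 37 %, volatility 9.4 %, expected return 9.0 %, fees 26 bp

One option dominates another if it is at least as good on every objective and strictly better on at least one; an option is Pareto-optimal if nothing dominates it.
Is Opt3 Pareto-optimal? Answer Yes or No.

Yes

Opt1: worse on volatility (16.6 vs 12.6).
Opt2: worse on volatility (28.3 vs 12.6).
Opt4: worse on max drawdown (29 vs 23).
Opt5: worse on max drawdown (45 vs 23).
Opt6: worse on max drawdown (37 vs 23).
No option is at least as good as Opt3 on every objective and strictly better on one.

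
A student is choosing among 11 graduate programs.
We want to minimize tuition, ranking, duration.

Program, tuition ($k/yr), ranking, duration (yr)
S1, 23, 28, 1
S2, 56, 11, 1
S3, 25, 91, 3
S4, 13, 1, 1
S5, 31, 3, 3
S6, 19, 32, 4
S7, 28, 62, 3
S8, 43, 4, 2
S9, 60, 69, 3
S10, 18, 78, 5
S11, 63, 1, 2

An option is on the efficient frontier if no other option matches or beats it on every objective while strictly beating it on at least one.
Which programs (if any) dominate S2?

S4

S4: tuition 13≤56, ranking 1≤11, duration 1≤1 — dominates S2.
Others (S1, S3, S5, S6, S7, S8, S9, S10, S11) are each worse than S2 on at least one objective.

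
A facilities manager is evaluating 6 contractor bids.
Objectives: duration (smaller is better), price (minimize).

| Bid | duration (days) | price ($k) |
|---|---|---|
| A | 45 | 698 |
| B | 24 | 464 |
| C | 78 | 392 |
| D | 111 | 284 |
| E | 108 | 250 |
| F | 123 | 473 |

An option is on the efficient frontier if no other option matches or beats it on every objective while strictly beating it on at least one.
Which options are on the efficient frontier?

A: dominated by B (duration 24≤45, price 464≤698).
B: not dominated (best duration).
C: not dominated.
D: dominated by E (duration 108≤111, price 250≤284).
E: not dominated (best price).
F: dominated by B (duration 24≤123, price 464≤473).

B, C, E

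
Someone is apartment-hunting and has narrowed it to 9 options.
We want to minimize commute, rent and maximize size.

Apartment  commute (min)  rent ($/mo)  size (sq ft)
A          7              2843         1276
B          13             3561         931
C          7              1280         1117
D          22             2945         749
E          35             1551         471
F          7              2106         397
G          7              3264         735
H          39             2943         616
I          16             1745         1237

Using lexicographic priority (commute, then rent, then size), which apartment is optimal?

First minimize commute: best is 7, kept {A, C, F, G}.
Then minimize rent: best is 1280, kept {C}.

C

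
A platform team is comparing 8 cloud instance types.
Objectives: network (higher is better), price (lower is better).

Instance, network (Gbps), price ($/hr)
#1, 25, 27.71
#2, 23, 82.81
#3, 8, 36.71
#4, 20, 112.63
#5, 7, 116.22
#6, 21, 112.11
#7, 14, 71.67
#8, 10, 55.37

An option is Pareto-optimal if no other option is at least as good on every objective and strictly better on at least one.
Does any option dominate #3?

Yes

#1 vs #3: network 25≥8, price 27.71≤36.71 — #1 is at least as good on every objective and strictly better on at least one, so #1 dominates #3.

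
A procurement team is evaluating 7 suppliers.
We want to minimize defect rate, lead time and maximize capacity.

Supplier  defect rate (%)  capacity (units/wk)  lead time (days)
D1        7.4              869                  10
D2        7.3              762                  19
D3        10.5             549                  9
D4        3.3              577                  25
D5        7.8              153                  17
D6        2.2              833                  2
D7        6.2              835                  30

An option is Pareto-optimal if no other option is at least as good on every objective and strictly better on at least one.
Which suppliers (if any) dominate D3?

D6: defect rate 2.2≤10.5, capacity 833≥549, lead time 2≤9 — dominates D3.
Others (D1, D2, D4, D5, D7) are each worse than D3 on at least one objective.

D6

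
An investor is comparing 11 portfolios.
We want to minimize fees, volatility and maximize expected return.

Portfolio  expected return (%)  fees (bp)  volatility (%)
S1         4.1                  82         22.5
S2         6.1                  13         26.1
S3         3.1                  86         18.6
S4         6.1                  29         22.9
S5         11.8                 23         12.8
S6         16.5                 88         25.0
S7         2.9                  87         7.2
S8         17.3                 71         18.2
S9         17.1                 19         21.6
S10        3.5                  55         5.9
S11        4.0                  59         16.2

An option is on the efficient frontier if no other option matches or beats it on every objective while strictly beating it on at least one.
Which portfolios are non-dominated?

S1: dominated by S5 (expected return 11.8≥4.1, fees 23≤82, volatility 12.8≤22.5).
S2: not dominated (best fees).
S3: dominated by S5 (expected return 11.8≥3.1, fees 23≤86, volatility 12.8≤18.6).
S4: dominated by S5 (expected return 11.8≥6.1, fees 23≤29, volatility 12.8≤22.9).
S5: not dominated.
S6: dominated by S8 (expected return 17.3≥16.5, fees 71≤88, volatility 18.2≤25.0).
S7: dominated by S10 (expected return 3.5≥2.9, fees 55≤87, volatility 5.9≤7.2).
S8: not dominated (best expected return).
S9: not dominated.
S10: not dominated (best volatility).
S11: dominated by S5 (expected return 11.8≥4.0, fees 23≤59, volatility 12.8≤16.2).

S2, S5, S8, S9, S10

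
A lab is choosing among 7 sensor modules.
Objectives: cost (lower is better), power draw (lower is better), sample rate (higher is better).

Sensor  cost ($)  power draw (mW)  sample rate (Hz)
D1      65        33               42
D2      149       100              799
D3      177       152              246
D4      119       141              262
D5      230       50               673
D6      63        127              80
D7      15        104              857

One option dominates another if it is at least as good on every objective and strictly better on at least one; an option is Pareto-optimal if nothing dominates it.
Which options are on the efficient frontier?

D1: not dominated (best power draw).
D2: not dominated.
D3: dominated by D2 (cost 149≤177, power draw 100≤152, sample rate 799≥246).
D4: dominated by D7 (cost 15≤119, power draw 104≤141, sample rate 857≥262).
D5: not dominated.
D6: dominated by D7 (cost 15≤63, power draw 104≤127, sample rate 857≥80).
D7: not dominated (best cost).

D1, D2, D5, D7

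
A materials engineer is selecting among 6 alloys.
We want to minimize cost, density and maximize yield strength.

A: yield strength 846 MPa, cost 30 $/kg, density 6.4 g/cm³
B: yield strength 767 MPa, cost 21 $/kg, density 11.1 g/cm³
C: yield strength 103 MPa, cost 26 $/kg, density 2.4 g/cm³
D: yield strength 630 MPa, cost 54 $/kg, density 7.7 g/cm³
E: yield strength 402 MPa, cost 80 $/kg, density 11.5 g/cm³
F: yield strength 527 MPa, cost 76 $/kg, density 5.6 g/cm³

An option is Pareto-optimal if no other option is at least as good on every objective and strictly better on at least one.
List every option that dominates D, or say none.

A

A: yield strength 846≥630, cost 30≤54, density 6.4≤7.7 — dominates D.
Others (B, C, E, F) are each worse than D on at least one objective.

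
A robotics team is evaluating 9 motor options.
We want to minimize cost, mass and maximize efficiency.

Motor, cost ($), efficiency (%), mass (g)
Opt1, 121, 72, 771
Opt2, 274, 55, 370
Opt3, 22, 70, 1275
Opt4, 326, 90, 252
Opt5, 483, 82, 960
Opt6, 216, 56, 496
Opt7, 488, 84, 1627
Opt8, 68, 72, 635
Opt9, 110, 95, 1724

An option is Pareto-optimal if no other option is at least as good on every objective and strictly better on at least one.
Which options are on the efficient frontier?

Opt2, Opt3, Opt4, Opt6, Opt8, Opt9

Opt1: dominated by Opt8 (cost 68≤121, efficiency 72≥72, mass 635≤771).
Opt2: not dominated.
Opt3: not dominated (best cost).
Opt4: not dominated (best mass).
Opt5: dominated by Opt4 (cost 326≤483, efficiency 90≥82, mass 252≤960).
Opt6: not dominated.
Opt7: dominated by Opt4 (cost 326≤488, efficiency 90≥84, mass 252≤1627).
Opt8: not dominated.
Opt9: not dominated (best efficiency).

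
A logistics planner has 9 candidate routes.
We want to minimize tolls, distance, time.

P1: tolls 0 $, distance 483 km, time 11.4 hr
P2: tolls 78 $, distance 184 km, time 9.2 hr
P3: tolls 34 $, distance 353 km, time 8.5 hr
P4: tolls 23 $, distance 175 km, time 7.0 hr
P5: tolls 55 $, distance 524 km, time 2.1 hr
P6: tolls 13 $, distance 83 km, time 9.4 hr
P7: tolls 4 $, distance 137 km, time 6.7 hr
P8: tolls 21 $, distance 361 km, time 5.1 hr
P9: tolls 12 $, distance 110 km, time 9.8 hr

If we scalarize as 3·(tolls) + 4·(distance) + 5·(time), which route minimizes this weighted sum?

P1: 3·0 + 4·483 + 5·11.4 = 1989.0
P2: 3·78 + 4·184 + 5·9.2 = 1016.0
P3: 3·34 + 4·353 + 5·8.5 = 1556.5
P4: 3·23 + 4·175 + 5·7.0 = 804.0
P5: 3·55 + 4·524 + 5·2.1 = 2271.5
P6: 3·13 + 4·83 + 5·9.4 = 418.0
P7: 3·4 + 4·137 + 5·6.7 = 593.5
P8: 3·21 + 4·361 + 5·5.1 = 1532.5
P9: 3·12 + 4·110 + 5·9.8 = 525.0
Lowest: P6 at 418.0.

P6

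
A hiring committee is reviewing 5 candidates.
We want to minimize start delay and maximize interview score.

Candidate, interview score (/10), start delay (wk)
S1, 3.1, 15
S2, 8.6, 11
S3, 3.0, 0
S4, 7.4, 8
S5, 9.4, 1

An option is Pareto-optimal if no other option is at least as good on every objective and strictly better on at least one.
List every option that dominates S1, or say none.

S2: interview score 8.6≥3.1, start delay 11≤15 — dominates S1.
S4: interview score 7.4≥3.1, start delay 8≤15 — dominates S1.
S5: interview score 9.4≥3.1, start delay 1≤15 — dominates S1.
Others (S3) are each worse than S1 on at least one objective.

S2, S4, S5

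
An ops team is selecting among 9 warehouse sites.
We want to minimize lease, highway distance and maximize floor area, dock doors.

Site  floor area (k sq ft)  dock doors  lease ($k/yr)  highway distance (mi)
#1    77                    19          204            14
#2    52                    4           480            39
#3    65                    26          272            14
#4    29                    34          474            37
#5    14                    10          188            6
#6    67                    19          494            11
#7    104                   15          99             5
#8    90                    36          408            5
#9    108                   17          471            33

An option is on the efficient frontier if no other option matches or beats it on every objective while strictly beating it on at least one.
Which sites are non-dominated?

#1: not dominated.
#2: dominated by #1 (floor area 77≥52, dock doors 19≥4, lease 204≤480, highway distance 14≤39).
#3: not dominated.
#4: dominated by #8 (floor area 90≥29, dock doors 36≥34, lease 408≤474, highway distance 5≤37).
#5: dominated by #7 (floor area 104≥14, dock doors 15≥10, lease 99≤188, highway distance 5≤6).
#6: dominated by #8 (floor area 90≥67, dock doors 36≥19, lease 408≤494, highway distance 5≤11).
#7: not dominated (best lease).
#8: not dominated (best dock doors).
#9: not dominated (best floor area).

#1, #3, #7, #8, #9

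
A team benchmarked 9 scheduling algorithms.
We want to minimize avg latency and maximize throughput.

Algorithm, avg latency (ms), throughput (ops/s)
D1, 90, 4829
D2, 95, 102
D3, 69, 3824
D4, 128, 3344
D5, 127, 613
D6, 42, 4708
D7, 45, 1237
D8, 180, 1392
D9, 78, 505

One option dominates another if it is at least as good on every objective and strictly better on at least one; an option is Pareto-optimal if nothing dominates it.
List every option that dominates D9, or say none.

D3: avg latency 69≤78, throughput 3824≥505 — dominates D9.
D6: avg latency 42≤78, throughput 4708≥505 — dominates D9.
D7: avg latency 45≤78, throughput 1237≥505 — dominates D9.
Others (D1, D2, D4, D5, D8) are each worse than D9 on at least one objective.

D3, D6, D7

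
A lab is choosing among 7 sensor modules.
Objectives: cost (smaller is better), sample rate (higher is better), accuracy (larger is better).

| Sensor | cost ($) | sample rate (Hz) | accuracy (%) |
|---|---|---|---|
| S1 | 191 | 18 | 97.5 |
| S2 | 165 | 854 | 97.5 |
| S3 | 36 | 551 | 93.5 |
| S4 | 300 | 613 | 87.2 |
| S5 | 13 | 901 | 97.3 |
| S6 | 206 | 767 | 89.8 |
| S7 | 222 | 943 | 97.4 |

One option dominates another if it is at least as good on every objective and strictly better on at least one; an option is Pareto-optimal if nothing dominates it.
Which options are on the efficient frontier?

S2, S5, S7

S1: dominated by S2 (cost 165≤191, sample rate 854≥18, accuracy 97.5≥97.5).
S2: not dominated.
S3: dominated by S5 (cost 13≤36, sample rate 901≥551, accuracy 97.3≥93.5).
S4: dominated by S2 (cost 165≤300, sample rate 854≥613, accuracy 97.5≥87.2).
S5: not dominated (best cost).
S6: dominated by S2 (cost 165≤206, sample rate 854≥767, accuracy 97.5≥89.8).
S7: not dominated (best sample rate).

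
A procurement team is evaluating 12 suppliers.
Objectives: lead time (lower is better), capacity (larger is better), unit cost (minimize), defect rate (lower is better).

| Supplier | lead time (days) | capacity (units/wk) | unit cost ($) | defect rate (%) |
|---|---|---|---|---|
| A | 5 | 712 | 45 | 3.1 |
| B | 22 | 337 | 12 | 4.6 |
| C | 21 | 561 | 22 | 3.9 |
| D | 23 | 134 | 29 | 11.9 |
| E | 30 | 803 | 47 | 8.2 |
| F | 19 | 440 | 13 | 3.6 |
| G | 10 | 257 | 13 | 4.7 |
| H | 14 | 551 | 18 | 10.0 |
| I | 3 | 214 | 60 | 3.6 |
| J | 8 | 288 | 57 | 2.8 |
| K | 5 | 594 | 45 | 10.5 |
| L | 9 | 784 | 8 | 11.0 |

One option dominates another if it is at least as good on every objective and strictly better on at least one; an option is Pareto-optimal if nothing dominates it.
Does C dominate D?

Yes

C vs D: lead time 21≤23, capacity 561≥134, unit cost 22≤29, defect rate 3.9≤11.9 — C is at least as good on every objective with at least one strict improvement.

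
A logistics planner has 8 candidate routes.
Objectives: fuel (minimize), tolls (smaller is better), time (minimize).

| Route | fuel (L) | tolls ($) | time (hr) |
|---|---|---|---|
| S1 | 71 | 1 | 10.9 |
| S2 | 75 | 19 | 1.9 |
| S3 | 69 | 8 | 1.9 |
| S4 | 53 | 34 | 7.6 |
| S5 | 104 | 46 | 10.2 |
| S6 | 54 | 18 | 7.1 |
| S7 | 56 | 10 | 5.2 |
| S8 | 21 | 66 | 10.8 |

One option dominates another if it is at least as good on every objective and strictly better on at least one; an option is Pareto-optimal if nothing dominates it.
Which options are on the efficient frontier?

S1: not dominated (best tolls).
S2: dominated by S3 (fuel 69≤75, tolls 8≤19, time 1.9≤1.9).
S3: not dominated.
S4: not dominated.
S5: dominated by S2 (fuel 75≤104, tolls 19≤46, time 1.9≤10.2).
S6: not dominated.
S7: not dominated.
S8: not dominated (best fuel).

S1, S3, S4, S6, S7, S8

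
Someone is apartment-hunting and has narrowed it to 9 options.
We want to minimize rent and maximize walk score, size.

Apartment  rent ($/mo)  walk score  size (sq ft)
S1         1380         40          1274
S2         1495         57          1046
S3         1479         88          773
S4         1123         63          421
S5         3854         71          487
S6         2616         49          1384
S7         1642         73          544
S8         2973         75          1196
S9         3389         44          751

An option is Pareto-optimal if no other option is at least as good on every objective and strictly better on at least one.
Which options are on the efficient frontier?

S1, S2, S3, S4, S6, S8

S1: not dominated.
S2: not dominated.
S3: not dominated (best walk score).
S4: not dominated (best rent).
S5: dominated by S3 (rent 1479≤3854, walk score 88≥71, size 773≥487).
S6: not dominated (best size).
S7: dominated by S3 (rent 1479≤1642, walk score 88≥73, size 773≥544).
S8: not dominated.
S9: dominated by S2 (rent 1495≤3389, walk score 57≥44, size 1046≥751).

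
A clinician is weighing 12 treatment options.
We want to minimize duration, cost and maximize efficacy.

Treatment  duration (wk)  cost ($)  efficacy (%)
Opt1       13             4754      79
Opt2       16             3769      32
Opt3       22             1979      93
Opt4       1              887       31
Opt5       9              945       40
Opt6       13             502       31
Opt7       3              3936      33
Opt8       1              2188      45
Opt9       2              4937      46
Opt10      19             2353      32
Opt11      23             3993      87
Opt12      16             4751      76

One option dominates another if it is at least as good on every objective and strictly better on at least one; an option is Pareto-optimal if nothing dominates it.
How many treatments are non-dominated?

8

Opt1: not dominated.
Opt2: dominated by Opt5 (duration 9≤16, cost 945≤3769, efficacy 40≥32).
Opt3: not dominated (best efficacy).
Opt4: not dominated.
Opt5: not dominated.
Opt6: not dominated (best cost).
Opt7: dominated by Opt8 (duration 1≤3, cost 2188≤3936, efficacy 45≥33).
Opt8: not dominated.
Opt9: not dominated.
Opt10: dominated by Opt5 (duration 9≤19, cost 945≤2353, efficacy 40≥32).
Opt11: dominated by Opt3 (duration 22≤23, cost 1979≤3993, efficacy 93≥87).
Opt12: not dominated.
Pareto-optimal: Opt1, Opt3, Opt4, Opt5, Opt6, Opt8, Opt9, Opt12 → 8.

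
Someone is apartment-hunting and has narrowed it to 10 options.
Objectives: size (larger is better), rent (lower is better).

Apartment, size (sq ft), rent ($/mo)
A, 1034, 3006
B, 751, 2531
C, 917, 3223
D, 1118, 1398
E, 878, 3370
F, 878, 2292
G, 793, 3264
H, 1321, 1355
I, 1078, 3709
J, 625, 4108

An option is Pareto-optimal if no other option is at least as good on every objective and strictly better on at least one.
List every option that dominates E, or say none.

A: size 1034≥878, rent 3006≤3370 — dominates E.
C: size 917≥878, rent 3223≤3370 — dominates E.
D: size 1118≥878, rent 1398≤3370 — dominates E.
F: size 878≥878, rent 2292≤3370 — dominates E.
H: size 1321≥878, rent 1355≤3370 — dominates E.
Others (B, G, I, J) are each worse than E on at least one objective.

A, C, D, F, H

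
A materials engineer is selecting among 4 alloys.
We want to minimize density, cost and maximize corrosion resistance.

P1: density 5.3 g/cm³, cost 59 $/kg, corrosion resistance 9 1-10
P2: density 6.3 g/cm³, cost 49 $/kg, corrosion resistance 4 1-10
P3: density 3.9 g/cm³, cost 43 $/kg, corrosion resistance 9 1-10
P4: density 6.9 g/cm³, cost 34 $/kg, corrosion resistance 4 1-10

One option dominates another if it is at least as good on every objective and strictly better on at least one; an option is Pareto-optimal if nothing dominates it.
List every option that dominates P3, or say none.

P1: worse on density (5.3 vs 3.9).
P2: worse on density (6.3 vs 3.9).
P4: worse on density (6.9 vs 3.9).
No option dominates P3.

none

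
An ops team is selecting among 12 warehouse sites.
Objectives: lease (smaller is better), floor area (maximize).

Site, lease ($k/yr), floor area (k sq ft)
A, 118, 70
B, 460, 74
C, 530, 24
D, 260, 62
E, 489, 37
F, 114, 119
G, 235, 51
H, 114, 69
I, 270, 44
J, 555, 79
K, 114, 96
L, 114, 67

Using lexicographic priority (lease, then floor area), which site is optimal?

F

First minimize lease: best is 114, kept {F, H, K, L}.
Then maximize floor area: best is 119, kept {F}.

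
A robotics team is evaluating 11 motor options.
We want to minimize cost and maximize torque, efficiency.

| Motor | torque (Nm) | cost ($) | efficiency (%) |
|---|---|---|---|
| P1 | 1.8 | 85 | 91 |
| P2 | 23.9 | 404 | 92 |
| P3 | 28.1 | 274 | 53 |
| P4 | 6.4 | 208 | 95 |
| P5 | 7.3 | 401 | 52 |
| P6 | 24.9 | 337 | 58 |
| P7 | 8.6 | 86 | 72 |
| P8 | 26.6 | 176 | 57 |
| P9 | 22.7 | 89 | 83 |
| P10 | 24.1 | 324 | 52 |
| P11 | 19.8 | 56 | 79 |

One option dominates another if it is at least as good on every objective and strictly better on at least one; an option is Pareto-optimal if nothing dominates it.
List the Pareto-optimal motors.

P1, P2, P3, P4, P6, P8, P9, P11

P1: not dominated.
P2: not dominated.
P3: not dominated (best torque).
P4: not dominated (best efficiency).
P5: dominated by P3 (torque 28.1≥7.3, cost 274≤401, efficiency 53≥52).
P6: not dominated.
P7: dominated by P11 (torque 19.8≥8.6, cost 56≤86, efficiency 79≥72).
P8: not dominated.
P9: not dominated.
P10: dominated by P3 (torque 28.1≥24.1, cost 274≤324, efficiency 53≥52).
P11: not dominated (best cost).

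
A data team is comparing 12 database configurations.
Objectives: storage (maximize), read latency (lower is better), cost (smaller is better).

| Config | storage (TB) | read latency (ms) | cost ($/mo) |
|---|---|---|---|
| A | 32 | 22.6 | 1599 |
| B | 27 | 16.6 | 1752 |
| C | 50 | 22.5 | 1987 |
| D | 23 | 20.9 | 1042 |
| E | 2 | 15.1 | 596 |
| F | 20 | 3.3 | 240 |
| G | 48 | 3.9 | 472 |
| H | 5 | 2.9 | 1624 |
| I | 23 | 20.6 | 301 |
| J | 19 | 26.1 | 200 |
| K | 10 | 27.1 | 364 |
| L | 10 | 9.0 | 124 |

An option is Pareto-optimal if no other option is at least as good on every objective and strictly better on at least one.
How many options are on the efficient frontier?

7

A: dominated by G (storage 48≥32, read latency 3.9≤22.6, cost 472≤1599).
B: dominated by G (storage 48≥27, read latency 3.9≤16.6, cost 472≤1752).
C: not dominated (best storage).
D: dominated by G (storage 48≥23, read latency 3.9≤20.9, cost 472≤1042).
E: dominated by F (storage 20≥2, read latency 3.3≤15.1, cost 240≤596).
F: not dominated.
G: not dominated.
H: not dominated (best read latency).
I: not dominated.
J: not dominated.
K: dominated by F (storage 20≥10, read latency 3.3≤27.1, cost 240≤364).
L: not dominated (best cost).
Pareto-optimal: C, F, G, H, I, J, L → 7.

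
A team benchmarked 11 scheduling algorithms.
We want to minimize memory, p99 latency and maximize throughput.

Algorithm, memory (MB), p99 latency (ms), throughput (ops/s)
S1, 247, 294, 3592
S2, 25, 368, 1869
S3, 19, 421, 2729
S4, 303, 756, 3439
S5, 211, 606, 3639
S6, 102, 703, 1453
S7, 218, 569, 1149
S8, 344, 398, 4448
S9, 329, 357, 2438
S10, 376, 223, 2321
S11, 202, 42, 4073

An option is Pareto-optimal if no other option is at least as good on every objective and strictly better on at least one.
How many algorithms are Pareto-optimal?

4

S1: dominated by S11 (memory 202≤247, p99 latency 42≤294, throughput 4073≥3592).
S2: not dominated.
S3: not dominated (best memory).
S4: dominated by S1 (memory 247≤303, p99 latency 294≤756, throughput 3592≥3439).
S5: dominated by S11 (memory 202≤211, p99 latency 42≤606, throughput 4073≥3639).
S6: dominated by S2 (memory 25≤102, p99 latency 368≤703, throughput 1869≥1453).
S7: dominated by S2 (memory 25≤218, p99 latency 368≤569, throughput 1869≥1149).
S8: not dominated (best throughput).
S9: dominated by S1 (memory 247≤329, p99 latency 294≤357, throughput 3592≥2438).
S10: dominated by S11 (memory 202≤376, p99 latency 42≤223, throughput 4073≥2321).
S11: not dominated (best p99 latency).
Pareto-optimal: S2, S3, S8, S11 → 4.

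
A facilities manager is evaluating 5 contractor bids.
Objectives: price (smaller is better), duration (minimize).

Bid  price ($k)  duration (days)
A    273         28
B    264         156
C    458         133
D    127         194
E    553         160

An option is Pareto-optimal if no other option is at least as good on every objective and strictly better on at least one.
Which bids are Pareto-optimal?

A: not dominated (best duration).
B: not dominated.
C: dominated by A (price 273≤458, duration 28≤133).
D: not dominated (best price).
E: dominated by A (price 273≤553, duration 28≤160).

A, B, D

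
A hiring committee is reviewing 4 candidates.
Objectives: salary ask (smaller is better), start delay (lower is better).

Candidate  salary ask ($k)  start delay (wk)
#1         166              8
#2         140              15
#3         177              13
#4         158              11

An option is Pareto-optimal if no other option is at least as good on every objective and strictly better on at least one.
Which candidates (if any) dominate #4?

none

#1: worse on salary ask (166 vs 158).
#2: worse on start delay (15 vs 11).
#3: worse on salary ask (177 vs 158).
No option dominates #4.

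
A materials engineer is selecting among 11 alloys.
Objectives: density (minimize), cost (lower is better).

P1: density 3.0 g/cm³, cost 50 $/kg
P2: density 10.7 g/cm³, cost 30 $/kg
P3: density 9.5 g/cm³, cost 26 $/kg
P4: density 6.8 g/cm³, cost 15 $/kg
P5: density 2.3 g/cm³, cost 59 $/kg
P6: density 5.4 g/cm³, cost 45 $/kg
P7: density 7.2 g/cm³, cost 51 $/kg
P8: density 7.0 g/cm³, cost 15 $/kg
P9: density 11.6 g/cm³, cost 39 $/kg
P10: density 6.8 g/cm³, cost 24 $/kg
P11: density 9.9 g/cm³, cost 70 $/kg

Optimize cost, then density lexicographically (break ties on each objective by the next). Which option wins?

First minimize cost: best is 15, kept {P4, P8}.
Then minimize density: best is 6.8, kept {P4}.

P4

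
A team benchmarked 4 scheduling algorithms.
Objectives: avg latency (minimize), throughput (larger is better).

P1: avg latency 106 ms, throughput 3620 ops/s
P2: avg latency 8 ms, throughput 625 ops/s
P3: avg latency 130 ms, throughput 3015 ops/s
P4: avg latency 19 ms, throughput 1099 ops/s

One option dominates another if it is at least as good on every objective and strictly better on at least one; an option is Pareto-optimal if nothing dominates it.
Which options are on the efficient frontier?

P1, P2, P4

P1: not dominated (best throughput).
P2: not dominated (best avg latency).
P3: dominated by P1 (avg latency 106≤130, throughput 3620≥3015).
P4: not dominated.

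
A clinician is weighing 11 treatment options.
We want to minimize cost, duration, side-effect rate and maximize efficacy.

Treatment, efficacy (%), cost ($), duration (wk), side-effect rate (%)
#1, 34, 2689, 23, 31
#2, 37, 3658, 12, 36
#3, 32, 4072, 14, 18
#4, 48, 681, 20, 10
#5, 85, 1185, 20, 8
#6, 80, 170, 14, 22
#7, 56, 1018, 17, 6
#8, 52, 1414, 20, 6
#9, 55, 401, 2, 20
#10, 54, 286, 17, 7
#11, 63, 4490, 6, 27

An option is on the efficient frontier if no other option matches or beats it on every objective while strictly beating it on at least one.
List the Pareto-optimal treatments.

#1: dominated by #4 (efficacy 48≥34, cost 681≤2689, duration 20≤23, side-effect rate 10≤31).
#2: dominated by #9 (efficacy 55≥37, cost 401≤3658, duration 2≤12, side-effect rate 20≤36).
#3: not dominated.
#4: dominated by #10 (efficacy 54≥48, cost 286≤681, duration 17≤20, side-effect rate 7≤10).
#5: not dominated (best efficacy).
#6: not dominated (best cost).
#7: not dominated.
#8: dominated by #7 (efficacy 56≥52, cost 1018≤1414, duration 17≤20, side-effect rate 6≤6).
#9: not dominated (best duration).
#10: not dominated.
#11: not dominated.

#3, #5, #6, #7, #9, #10, #11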